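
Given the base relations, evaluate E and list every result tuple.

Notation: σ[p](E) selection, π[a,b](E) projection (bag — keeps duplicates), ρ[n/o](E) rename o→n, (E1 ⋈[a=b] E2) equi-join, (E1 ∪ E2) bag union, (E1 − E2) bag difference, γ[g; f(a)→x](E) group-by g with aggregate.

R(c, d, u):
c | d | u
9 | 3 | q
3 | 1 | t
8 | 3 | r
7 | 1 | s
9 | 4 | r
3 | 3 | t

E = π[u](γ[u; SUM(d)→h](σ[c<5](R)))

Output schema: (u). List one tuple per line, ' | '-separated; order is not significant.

Per-node cardinality:
  R → 6
  σ[c<5](R) → 2
  γ[u; SUM(d)→h](σ[c<5](R)) → 1
  π[u](γ[u; SUM(d)→h](σ[c<5](R))) → 1

== RESULT ==
u
t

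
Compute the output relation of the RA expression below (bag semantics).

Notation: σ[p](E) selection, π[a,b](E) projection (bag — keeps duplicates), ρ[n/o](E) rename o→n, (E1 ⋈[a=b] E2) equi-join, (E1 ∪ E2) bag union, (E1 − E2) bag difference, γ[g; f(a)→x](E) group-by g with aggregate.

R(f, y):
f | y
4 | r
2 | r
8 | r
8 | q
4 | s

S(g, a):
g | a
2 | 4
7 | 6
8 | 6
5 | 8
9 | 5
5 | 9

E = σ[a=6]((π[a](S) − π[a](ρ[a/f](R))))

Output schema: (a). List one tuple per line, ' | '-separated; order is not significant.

Subexpression sizes:
  S → 6
  π[a](S) → 6
  R → 5
  ρ[a/f](R) → 5
  π[a](ρ[a/f](R)) → 5
  (π[a](S) − π[a](ρ[a/f](R))) → 4
  σ[a=6]((π[a](S) − π[a](ρ[a/f](R)))) → 2

== RESULT ==
a
6
6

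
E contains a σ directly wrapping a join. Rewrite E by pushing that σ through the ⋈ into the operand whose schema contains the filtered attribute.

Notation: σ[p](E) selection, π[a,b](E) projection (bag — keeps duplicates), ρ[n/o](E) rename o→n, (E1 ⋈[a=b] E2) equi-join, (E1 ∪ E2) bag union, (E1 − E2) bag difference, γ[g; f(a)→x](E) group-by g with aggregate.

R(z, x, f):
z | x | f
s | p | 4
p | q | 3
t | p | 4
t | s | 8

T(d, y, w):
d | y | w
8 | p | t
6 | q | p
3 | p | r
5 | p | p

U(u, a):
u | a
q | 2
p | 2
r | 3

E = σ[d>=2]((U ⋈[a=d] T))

σ filters on d, owned by the right side.
E' = (U ⋈[a=d] σ[d>=2](T))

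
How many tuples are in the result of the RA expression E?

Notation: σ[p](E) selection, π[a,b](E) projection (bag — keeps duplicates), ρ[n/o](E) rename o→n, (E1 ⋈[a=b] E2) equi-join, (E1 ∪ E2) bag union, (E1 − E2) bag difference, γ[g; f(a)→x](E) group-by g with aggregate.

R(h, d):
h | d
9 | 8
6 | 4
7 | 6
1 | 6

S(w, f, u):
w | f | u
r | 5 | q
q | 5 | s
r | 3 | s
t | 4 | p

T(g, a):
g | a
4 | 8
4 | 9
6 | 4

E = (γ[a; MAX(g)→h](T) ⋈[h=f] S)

Subexpression sizes:
  T → 3
  γ[a; MAX(g)→h](T) → 3
  S → 4
  (γ[a; MAX(g)→h](T) ⋈[h=f] S) → 2

|E| = 2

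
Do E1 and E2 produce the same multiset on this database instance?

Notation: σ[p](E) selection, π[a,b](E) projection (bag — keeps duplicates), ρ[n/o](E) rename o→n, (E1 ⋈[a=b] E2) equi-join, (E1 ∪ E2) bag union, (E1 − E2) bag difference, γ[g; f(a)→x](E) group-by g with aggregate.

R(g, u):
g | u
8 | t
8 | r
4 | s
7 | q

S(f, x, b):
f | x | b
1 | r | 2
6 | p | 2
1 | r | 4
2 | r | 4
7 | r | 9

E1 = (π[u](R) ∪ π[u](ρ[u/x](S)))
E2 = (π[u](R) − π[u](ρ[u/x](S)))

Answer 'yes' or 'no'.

E1 stepwise |·|:
  R → 4
  π[u](R) → 4
  S → 5
  ρ[u/x](S) → 5
  π[u](ρ[u/x](S)) → 5
  (π[u](R) ∪ π[u](ρ[u/x](S))) → 9
E2 stepwise |·|:
  R → 4
  π[u](R) → 4
  S → 5
  ρ[u/x](S) → 5
  π[u](ρ[u/x](S)) → 5
  (π[u](R) − π[u](ρ[u/x](S))) → 3

E1 result:
u
p
q
r
r
r
r
r
s
t
E2 result:
u
q
s
t
Witness: ('p',) appears 1× in E1 but 0× in E2.

no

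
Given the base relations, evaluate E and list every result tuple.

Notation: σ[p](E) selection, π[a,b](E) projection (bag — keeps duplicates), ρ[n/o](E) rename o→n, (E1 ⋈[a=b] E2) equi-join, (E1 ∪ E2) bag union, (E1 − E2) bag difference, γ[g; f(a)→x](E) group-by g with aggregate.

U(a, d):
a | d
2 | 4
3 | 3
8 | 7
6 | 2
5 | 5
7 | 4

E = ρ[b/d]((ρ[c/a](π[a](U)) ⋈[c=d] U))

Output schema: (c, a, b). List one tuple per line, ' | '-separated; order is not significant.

Per-node cardinality:
  U → 6
  π[a](U) → 6
  ρ[c/a](π[a](U)) → 6
  U → 6
  (ρ[c/a](π[a](U)) ⋈[c=d] U) → 4
  ρ[b/d]((ρ[c/a](π[a](U)) ⋈[c=d] U)) → 4

== RESULT ==
c | a | b
2 | 6 | 2
3 | 3 | 3
5 | 5 | 5
7 | 8 | 7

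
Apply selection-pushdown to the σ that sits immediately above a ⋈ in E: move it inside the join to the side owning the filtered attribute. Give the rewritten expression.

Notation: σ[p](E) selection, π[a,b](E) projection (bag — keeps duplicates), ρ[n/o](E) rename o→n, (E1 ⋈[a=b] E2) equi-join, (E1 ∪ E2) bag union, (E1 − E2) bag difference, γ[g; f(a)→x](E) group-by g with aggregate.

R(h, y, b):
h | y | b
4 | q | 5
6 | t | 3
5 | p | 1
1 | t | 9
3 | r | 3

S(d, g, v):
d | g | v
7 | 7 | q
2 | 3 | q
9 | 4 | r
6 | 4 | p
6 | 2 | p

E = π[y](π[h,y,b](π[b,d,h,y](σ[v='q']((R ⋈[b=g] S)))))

σ filters on v, owned by the right side.
E' = π[y](π[h,y,b](π[b,d,h,y]((R ⋈[b=g] σ[v='q'](S)))))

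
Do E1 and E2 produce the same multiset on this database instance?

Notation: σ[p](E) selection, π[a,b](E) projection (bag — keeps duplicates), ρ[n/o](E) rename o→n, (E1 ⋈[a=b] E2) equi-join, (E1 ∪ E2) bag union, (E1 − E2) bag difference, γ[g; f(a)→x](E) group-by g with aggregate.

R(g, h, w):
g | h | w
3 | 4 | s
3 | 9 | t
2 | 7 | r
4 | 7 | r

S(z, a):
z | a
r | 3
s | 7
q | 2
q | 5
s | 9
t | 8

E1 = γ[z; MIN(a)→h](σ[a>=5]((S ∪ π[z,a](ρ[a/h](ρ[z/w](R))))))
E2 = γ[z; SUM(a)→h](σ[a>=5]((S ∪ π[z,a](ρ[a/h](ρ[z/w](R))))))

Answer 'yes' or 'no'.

E1 stepwise |·|:
  S → 6
  R → 4
  ρ[z/w](R) → 4
  ρ[a/h](ρ[z/w](R)) → 4
  π[z,a](ρ[a/h](ρ[z/w](R))) → 4
  (S ∪ π[z,a](ρ[a/h](ρ[z/w](R)))) → 10
  σ[a>=5]((S ∪ π[z,a](ρ[a/h](ρ[z/w](R))))) → 7
  γ[z; MIN(a)→h](σ[a>=5]((S ∪ π[z,a](ρ[a/h](ρ[z/w](R)))))) → 4
E2 stepwise |·|:
  S → 6
  R → 4
  ρ[z/w](R) → 4
  ρ[a/h](ρ[z/w](R)) → 4
  π[z,a](ρ[a/h](ρ[z/w](R))) → 4
  (S ∪ π[z,a](ρ[a/h](ρ[z/w](R)))) → 10
  σ[a>=5]((S ∪ π[z,a](ρ[a/h](ρ[z/w](R))))) → 7
  γ[z; SUM(a)→h](σ[a>=5]((S ∪ π[z,a](ρ[a/h](ρ[z/w](R)))))) → 4

E1 result:
z | h
q | 5
r | 7
s | 7
t | 8
E2 result:
z | h
q | 5
r | 14
s | 16
t | 17
Witness: ('t', 8) appears 1× in E1 but 0× in E2.

no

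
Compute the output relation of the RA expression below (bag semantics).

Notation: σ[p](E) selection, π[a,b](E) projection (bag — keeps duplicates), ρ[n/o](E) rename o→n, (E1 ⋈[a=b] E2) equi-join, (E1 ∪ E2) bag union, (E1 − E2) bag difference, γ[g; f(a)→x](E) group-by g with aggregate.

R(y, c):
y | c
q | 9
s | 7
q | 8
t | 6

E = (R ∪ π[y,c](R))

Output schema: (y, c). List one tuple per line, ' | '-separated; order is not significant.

Subexpression sizes:
  R → 4
  R → 4
  π[y,c](R) → 4
  (R ∪ π[y,c](R)) → 8

== RESULT ==
y | c
q | 8
q | 8
q | 9
q | 9
s | 7
s | 7
t | 6
t | 6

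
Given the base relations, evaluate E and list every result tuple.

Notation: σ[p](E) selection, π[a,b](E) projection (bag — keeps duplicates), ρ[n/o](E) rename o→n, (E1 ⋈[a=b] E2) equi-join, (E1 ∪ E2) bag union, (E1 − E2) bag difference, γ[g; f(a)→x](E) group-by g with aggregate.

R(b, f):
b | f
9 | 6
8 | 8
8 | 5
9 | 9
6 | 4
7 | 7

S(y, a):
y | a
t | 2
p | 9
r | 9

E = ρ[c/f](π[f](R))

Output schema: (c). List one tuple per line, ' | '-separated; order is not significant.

Row counts bottom-up:
  R → 6
  π[f](R) → 6
  ρ[c/f](π[f](R)) → 6

== RESULT ==
c
4
5
6
7
8
9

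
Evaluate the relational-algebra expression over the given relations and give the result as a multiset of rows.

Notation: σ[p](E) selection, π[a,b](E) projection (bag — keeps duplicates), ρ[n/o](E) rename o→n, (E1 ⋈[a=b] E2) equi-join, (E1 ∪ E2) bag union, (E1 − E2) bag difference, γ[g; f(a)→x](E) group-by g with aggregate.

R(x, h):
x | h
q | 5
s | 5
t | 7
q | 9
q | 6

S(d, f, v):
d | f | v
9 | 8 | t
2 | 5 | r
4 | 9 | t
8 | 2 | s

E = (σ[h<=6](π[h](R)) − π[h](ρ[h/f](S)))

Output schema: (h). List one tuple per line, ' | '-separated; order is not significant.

Row counts bottom-up:
  R → 5
  π[h](R) → 5
  σ[h<=6](π[h](R)) → 3
  S → 4
  ρ[h/f](S) → 4
  π[h](ρ[h/f](S)) → 4
  (σ[h<=6](π[h](R)) − π[h](ρ[h/f](S))) → 2

== RESULT ==
h
5
6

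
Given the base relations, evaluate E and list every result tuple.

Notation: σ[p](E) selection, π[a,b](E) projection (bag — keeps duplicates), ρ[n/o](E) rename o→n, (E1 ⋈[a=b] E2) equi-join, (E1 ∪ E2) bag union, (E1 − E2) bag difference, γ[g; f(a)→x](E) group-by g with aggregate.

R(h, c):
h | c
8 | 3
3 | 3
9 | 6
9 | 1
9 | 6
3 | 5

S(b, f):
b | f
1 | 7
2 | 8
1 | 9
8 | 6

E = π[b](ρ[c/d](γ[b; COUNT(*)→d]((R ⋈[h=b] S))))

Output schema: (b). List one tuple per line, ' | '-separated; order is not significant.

Stepwise |·|:
  R → 6
  S → 4
  (R ⋈[h=b] S) → 1
  γ[b; COUNT(*)→d]((R ⋈[h=b] S)) → 1
  ρ[c/d](γ[b; COUNT(*)→d]((R ⋈[h=b] S))) → 1
  π[b](ρ[c/d](γ[b; COUNT(*)→d]((R ⋈[h=b] S)))) → 1

== RESULT ==
b
8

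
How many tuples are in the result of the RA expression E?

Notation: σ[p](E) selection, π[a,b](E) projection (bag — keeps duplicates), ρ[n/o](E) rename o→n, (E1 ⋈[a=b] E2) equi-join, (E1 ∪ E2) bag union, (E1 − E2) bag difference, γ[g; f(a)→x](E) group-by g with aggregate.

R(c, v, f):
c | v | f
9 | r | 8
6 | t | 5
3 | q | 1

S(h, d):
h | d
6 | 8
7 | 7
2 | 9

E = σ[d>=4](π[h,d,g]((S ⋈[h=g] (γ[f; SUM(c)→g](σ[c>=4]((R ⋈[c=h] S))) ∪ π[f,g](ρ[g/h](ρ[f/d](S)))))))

Subexpression sizes:
  S → 3
  R → 3
  S → 3
  (R ⋈[c=h] S) → 1
  σ[c>=4]((R ⋈[c=h] S)) → 1
  γ[f; SUM(c)→g](σ[c>=4]((R ⋈[c=h] S))) → 1
  S → 3
  ρ[f/d](S) → 3
  ρ[g/h](ρ[f/d](S)) → 3
  π[f,g](ρ[g/h](ρ[f/d](S))) → 3
  (γ[f; SUM(c)→g](σ[c>=4]((R ⋈[c=h] S))) ∪ π[f,g](ρ[g/h](ρ[f/d](S)))) → 4
  (S ⋈[h=g] (γ[f; SUM(c)→g](σ[c>=4]((R ⋈[c=h] S))) ∪ π[f,g](ρ[g/h](ρ[f/d](S))))) → 4
  π[h,d,g]((S ⋈[h=g] (γ[f; SUM(c)→g](σ[c>=4]((R ⋈[c=h] S))) ∪ π[f,g](ρ[g/h](ρ[f/d](S)))))) → 4
  σ[d>=4](π[h,d,g]((S ⋈[h=g] (γ[f; SUM(c)→g](σ[c>=4]((R ⋈[c=h] S))) ∪ π[f,g](ρ[g/h](ρ[f/d](S))))))) → 4

|E| = 4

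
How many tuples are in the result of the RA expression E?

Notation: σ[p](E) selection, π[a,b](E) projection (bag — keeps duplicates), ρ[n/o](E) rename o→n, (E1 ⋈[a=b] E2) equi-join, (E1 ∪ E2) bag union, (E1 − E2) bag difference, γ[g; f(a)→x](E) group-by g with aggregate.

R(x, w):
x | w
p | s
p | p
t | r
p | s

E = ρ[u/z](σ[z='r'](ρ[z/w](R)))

Row counts bottom-up:
  R → 4
  ρ[z/w](R) → 4
  σ[z='r'](ρ[z/w](R)) → 1
  ρ[u/z](σ[z='r'](ρ[z/w](R))) → 1

|E| = 1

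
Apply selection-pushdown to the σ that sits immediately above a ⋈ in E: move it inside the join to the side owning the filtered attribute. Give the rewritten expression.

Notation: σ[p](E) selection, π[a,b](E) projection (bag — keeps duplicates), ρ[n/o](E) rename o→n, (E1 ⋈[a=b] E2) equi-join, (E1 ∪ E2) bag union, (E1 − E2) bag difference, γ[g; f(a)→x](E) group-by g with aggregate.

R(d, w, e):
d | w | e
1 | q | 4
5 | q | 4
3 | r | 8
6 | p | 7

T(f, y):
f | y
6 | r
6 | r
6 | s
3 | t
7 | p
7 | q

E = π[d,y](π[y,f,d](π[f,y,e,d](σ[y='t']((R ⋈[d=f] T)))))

σ filters on y, owned by the right side.
E' = π[d,y](π[y,f,d](π[f,y,e,d]((R ⋈[d=f] σ[y='t'](T)))))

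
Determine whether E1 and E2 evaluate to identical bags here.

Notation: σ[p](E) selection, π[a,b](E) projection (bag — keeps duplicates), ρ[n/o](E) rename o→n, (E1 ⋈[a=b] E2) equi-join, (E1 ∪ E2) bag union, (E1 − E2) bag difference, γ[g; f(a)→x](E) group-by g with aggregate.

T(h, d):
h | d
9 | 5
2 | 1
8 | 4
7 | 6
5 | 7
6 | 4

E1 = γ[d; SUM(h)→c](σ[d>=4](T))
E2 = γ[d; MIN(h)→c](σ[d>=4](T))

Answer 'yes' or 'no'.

E1 stepwise |·|:
  T → 6
  σ[d>=4](T) → 5
  γ[d; SUM(h)→c](σ[d>=4](T)) → 4
E2 stepwise |·|:
  T → 6
  σ[d>=4](T) → 5
  γ[d; MIN(h)→c](σ[d>=4](T)) → 4

E1 result:
d | c
4 | 14
5 | 9
6 | 7
7 | 5
E2 result:
d | c
4 | 6
5 | 9
6 | 7
7 | 5
Witness: (4, 6) appears 0× in E1 but 1× in E2.

no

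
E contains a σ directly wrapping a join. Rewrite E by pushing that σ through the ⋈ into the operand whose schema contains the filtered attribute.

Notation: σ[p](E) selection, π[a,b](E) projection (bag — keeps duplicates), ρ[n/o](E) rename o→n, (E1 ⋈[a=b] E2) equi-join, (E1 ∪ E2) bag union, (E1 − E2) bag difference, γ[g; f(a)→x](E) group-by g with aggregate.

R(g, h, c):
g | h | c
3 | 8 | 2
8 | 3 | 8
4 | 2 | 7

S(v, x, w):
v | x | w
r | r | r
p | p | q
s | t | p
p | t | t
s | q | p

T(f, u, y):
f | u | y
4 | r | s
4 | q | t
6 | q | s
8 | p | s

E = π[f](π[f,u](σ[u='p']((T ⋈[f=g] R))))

σ filters on u, owned by the left side.
E' = π[f](π[f,u]((σ[u='p'](T) ⋈[f=g] R)))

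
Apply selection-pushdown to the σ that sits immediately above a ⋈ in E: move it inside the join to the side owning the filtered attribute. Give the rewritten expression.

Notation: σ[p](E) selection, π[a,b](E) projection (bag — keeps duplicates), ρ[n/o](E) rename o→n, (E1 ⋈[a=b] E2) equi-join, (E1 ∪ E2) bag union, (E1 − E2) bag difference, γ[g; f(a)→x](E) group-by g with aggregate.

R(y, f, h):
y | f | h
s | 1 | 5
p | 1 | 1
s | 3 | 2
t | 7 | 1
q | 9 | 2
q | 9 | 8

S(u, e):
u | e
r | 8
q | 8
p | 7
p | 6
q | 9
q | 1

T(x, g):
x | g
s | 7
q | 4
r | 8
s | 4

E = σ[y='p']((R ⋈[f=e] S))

σ filters on y, owned by the left side.
E' = (σ[y='p'](R) ⋈[f=e] S)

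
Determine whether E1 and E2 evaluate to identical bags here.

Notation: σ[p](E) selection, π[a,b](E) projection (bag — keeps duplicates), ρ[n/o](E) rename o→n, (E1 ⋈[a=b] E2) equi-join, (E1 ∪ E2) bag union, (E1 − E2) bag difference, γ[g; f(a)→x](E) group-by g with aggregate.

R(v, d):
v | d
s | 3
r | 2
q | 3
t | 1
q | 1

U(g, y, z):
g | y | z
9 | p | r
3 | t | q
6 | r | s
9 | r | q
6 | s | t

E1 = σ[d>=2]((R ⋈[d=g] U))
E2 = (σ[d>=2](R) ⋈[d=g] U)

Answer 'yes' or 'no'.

E1 subexpression sizes:
  R → 5
  U → 5
  (R ⋈[d=g] U) → 2
  σ[d>=2]((R ⋈[d=g] U)) → 2
E2 subexpression sizes:
  R → 5
  σ[d>=2](R) → 3
  U → 5
  (σ[d>=2](R) ⋈[d=g] U) → 2

E1 and E2 produce the same multiset:
v | d | g | y | z
q | 3 | 3 | t | q
s | 3 | 3 | t | q

yes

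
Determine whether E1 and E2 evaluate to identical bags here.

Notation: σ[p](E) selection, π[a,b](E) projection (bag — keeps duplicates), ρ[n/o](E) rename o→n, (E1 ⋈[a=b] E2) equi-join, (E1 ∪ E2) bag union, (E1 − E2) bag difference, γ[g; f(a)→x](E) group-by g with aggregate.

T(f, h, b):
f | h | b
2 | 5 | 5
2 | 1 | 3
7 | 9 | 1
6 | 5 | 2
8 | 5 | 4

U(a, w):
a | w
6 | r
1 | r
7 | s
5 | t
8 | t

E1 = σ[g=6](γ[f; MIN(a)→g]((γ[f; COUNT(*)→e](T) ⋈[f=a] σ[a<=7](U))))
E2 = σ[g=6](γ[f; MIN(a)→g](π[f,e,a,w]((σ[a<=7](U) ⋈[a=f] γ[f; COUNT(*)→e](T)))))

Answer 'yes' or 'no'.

E1 row counts bottom-up:
  T → 5
  γ[f; COUNT(*)→e](T) → 4
  U → 5
  σ[a<=7](U) → 4
  (γ[f; COUNT(*)→e](T) ⋈[f=a] σ[a<=7](U)) → 2
  γ[f; MIN(a)→g]((γ[f; COUNT(*)→e](T) ⋈[f=a] σ[a<=7](U))) → 2
  σ[g=6](γ[f; MIN(a)→g]((γ[f; COUNT(*)→e](T) ⋈[f=a] σ[a<=7](U)))) → 1
E2 row counts bottom-up:
  U → 5
  σ[a<=7](U) → 4
  T → 5
  γ[f; COUNT(*)→e](T) → 4
  (σ[a<=7](U) ⋈[a=f] γ[f; COUNT(*)→e](T)) → 2
  π[f,e,a,w]((σ[a<=7](U) ⋈[a=f] γ[f; COUNT(*)→e](T))) → 2
  γ[f; MIN(a)→g](π[f,e,a,w]((σ[a<=7](U) ⋈[a=f] γ[f; COUNT(*)→e](T)))) → 2
  σ[g=6](γ[f; MIN(a)→g](π[f,e,a,w]((σ[a<=7](U) ⋈[a=f] γ[f; COUNT(*)→e](T))))) → 1

E1 and E2 produce the same multiset:
f | g
6 | 6

yes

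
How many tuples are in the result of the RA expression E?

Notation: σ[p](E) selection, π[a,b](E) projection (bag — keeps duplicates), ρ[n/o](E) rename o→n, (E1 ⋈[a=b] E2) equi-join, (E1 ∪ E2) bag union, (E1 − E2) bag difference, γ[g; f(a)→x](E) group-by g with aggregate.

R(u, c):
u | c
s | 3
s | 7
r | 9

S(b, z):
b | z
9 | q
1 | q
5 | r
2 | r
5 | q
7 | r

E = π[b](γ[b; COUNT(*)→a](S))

Subexpression sizes:
  S → 6
  γ[b; COUNT(*)→a](S) → 5
  π[b](γ[b; COUNT(*)→a](S)) → 5

|E| = 5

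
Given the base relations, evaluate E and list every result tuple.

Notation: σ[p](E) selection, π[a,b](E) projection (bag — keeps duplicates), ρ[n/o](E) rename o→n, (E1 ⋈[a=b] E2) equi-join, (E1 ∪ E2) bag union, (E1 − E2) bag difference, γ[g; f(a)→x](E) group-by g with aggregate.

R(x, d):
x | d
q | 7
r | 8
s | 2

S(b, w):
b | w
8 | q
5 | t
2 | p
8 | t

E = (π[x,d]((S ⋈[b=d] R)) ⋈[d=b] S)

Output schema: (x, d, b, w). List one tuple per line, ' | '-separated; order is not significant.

Per-node cardinality:
  S → 4
  R → 3
  (S ⋈[b=d] R) → 3
  π[x,d]((S ⋈[b=d] R)) → 3
  S → 4
  (π[x,d]((S ⋈[b=d] R)) ⋈[d=b] S) → 5

== RESULT ==
x | d | b | w
r | 8 | 8 | q
r | 8 | 8 | q
r | 8 | 8 | t
r | 8 | 8 | t
s | 2 | 2 | p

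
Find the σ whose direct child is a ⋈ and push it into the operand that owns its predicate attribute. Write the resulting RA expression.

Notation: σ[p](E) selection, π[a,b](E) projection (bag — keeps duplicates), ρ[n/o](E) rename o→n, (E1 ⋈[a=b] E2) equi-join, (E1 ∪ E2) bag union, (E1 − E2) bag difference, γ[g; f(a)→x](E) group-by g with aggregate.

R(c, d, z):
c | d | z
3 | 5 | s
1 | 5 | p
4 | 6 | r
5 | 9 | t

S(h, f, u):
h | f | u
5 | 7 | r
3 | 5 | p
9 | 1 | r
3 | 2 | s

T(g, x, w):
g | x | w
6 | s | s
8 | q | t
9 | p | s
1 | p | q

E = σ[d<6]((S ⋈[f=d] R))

σ filters on d, owned by the right side.
E' = (S ⋈[f=d] σ[d<6](R))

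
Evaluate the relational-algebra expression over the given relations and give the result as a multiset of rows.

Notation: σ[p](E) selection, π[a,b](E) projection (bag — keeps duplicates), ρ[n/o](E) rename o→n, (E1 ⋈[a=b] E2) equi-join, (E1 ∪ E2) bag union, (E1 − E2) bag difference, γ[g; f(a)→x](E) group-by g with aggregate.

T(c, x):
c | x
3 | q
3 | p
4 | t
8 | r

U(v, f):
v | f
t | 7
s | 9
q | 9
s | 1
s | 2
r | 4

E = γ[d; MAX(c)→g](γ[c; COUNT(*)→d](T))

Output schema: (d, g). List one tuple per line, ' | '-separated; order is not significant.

Stepwise |·|:
  T → 4
  γ[c; COUNT(*)→d](T) → 3
  γ[d; MAX(c)→g](γ[c; COUNT(*)→d](T)) → 2

== RESULT ==
d | g
1 | 8
2 | 3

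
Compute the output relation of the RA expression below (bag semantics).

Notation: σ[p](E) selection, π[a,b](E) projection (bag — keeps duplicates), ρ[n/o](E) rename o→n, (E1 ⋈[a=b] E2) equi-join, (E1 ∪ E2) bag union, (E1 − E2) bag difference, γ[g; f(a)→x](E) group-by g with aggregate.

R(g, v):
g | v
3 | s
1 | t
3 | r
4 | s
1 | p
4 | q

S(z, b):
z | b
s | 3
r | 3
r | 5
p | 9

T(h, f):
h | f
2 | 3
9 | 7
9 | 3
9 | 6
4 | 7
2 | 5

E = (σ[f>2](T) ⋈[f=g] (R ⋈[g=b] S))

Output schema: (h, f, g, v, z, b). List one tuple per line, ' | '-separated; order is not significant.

Stepwise |·|:
  T → 6
  σ[f>2](T) → 6
  R → 6
  S → 4
  (R ⋈[g=b] S) → 4
  (σ[f>2](T) ⋈[f=g] (R ⋈[g=b] S)) → 8

== RESULT ==
h | f | g | v | z | b
2 | 3 | 3 | r | r | 3
2 | 3 | 3 | r | s | 3
2 | 3 | 3 | s | r | 3
2 | 3 | 3 | s | s | 3
9 | 3 | 3 | r | r | 3
9 | 3 | 3 | r | s | 3
9 | 3 | 3 | s | r | 3
9 | 3 | 3 | s | s | 3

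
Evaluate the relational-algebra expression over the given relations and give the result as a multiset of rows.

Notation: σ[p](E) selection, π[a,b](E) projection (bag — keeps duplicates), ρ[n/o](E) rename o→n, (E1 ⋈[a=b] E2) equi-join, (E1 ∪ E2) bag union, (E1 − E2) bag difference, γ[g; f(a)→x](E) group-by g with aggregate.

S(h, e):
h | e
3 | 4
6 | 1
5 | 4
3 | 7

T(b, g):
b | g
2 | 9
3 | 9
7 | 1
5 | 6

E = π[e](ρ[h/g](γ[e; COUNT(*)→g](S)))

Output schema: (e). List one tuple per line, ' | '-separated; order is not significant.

Per-node cardinality:
  S → 4
  γ[e; COUNT(*)→g](S) → 3
  ρ[h/g](γ[e; COUNT(*)→g](S)) → 3
  π[e](ρ[h/g](γ[e; COUNT(*)→g](S))) → 3

== RESULT ==
e
1
4
7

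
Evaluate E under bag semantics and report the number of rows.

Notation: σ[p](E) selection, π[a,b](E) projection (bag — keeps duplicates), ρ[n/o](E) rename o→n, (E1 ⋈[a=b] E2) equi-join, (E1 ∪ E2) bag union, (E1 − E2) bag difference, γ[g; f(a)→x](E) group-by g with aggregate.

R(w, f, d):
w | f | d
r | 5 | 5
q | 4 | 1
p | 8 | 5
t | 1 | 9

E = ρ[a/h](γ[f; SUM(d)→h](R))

Per-node cardinality:
  R → 4
  γ[f; SUM(d)→h](R) → 4
  ρ[a/h](γ[f; SUM(d)→h](R)) → 4

|E| = 4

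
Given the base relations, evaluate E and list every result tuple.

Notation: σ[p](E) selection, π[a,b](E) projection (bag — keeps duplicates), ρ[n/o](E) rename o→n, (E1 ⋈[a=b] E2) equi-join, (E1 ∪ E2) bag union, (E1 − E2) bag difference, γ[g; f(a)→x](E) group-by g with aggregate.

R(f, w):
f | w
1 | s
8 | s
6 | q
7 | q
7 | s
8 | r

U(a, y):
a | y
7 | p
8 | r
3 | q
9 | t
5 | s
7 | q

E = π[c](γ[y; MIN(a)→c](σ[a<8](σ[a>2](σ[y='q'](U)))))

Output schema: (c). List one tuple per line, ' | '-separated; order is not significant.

Subexpression sizes:
  U → 6
  σ[y='q'](U) → 2
  σ[a>2](σ[y='q'](U)) → 2
  σ[a<8](σ[a>2](σ[y='q'](U))) → 2
  γ[y; MIN(a)→c](σ[a<8](σ[a>2](σ[y='q'](U)))) → 1
  π[c](γ[y; MIN(a)→c](σ[a<8](σ[a>2](σ[y='q'](U))))) → 1

== RESULT ==
c
3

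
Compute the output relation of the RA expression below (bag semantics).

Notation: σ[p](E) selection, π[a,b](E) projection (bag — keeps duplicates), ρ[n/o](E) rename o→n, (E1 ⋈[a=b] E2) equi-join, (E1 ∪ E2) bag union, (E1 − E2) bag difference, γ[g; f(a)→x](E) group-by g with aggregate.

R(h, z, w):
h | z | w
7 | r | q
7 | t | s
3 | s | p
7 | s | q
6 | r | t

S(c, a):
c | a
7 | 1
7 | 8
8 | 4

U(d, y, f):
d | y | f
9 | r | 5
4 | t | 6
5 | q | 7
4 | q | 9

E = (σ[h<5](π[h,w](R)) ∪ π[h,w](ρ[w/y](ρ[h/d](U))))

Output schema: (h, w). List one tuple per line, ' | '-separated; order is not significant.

Per-node cardinality:
  R → 5
  π[h,w](R) → 5
  σ[h<5](π[h,w](R)) → 1
  U → 4
  ρ[h/d](U) → 4
  ρ[w/y](ρ[h/d](U)) → 4
  π[h,w](ρ[w/y](ρ[h/d](U))) → 4
  (σ[h<5](π[h,w](R)) ∪ π[h,w](ρ[w/y](ρ[h/d](U)))) → 5

== RESULT ==
h | w
3 | p
4 | q
4 | t
5 | q
9 | r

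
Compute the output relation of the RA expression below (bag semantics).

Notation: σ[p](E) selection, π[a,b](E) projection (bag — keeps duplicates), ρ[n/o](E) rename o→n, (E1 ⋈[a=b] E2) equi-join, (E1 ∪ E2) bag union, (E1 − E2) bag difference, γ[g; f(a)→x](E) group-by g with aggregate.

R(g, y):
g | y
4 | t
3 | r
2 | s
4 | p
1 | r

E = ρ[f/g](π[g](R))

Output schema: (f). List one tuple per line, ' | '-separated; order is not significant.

Subexpression sizes:
  R → 5
  π[g](R) → 5
  ρ[f/g](π[g](R)) → 5

== RESULT ==
f
1
2
3
4
4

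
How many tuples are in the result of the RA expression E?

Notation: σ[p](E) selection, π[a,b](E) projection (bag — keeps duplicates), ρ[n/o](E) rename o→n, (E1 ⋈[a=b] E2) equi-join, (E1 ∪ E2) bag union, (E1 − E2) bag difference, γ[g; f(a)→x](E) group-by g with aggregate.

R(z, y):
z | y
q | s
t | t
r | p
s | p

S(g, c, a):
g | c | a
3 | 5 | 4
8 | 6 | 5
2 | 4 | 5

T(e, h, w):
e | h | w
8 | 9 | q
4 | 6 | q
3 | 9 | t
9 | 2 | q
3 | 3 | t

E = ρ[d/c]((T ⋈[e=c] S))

Subexpression sizes:
  T → 5
  S → 3
  (T ⋈[e=c] S) → 1
  ρ[d/c]((T ⋈[e=c] S)) → 1

|E| = 1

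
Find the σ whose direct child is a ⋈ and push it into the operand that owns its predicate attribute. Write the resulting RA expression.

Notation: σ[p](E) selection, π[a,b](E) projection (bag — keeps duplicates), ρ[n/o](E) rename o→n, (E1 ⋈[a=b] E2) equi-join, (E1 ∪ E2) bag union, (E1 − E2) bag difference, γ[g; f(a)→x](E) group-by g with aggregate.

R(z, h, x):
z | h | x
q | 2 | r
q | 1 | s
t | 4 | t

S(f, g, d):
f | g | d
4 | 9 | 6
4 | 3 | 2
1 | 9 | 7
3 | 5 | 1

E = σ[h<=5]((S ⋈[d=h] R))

σ filters on h, owned by the right side.
E' = (S ⋈[d=h] σ[h<=5](R))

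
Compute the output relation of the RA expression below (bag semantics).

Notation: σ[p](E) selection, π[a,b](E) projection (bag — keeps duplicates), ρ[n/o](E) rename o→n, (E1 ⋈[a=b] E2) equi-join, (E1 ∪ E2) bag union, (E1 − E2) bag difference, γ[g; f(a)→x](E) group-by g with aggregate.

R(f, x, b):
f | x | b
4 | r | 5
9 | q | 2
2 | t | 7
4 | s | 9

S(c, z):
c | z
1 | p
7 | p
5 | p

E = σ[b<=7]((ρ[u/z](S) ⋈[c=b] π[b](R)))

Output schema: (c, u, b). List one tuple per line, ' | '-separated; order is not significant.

Per-node cardinality:
  S → 3
  ρ[u/z](S) → 3
  R → 4
  π[b](R) → 4
  (ρ[u/z](S) ⋈[c=b] π[b](R)) → 2
  σ[b<=7]((ρ[u/z](S) ⋈[c=b] π[b](R))) → 2

== RESULT ==
c | u | b
5 | p | 5
7 | p | 7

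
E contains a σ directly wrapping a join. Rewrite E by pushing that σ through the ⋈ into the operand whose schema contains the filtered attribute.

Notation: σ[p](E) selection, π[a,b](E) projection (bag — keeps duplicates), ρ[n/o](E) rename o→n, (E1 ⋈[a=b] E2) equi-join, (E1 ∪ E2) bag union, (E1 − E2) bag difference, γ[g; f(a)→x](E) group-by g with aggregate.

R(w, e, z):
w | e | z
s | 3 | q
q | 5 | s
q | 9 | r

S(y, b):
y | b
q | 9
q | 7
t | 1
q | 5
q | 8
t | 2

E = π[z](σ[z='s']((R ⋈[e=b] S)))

σ filters on z, owned by the left side.
E' = π[z]((σ[z='s'](R) ⋈[e=b] S))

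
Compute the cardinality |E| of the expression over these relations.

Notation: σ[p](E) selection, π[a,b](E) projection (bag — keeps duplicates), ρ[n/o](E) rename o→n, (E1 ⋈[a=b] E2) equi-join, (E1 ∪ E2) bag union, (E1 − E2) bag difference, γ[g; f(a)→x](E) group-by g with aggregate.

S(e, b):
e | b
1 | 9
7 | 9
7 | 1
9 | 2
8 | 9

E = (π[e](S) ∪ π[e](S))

Row counts bottom-up:
  S → 5
  π[e](S) → 5
  S → 5
  π[e](S) → 5
  (π[e](S) ∪ π[e](S)) → 10

|E| = 10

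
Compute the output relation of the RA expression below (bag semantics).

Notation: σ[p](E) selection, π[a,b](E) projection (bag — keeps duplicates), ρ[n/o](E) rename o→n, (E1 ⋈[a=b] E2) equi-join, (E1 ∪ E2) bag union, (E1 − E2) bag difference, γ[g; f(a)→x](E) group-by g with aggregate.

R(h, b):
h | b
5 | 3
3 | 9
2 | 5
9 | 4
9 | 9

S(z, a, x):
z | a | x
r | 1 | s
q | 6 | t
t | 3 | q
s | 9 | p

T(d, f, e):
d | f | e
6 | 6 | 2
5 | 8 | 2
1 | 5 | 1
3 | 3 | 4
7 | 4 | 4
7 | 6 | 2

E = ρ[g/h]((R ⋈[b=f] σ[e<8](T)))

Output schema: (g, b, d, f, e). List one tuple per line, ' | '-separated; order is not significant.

Per-node cardinality:
  R → 5
  T → 6
  σ[e<8](T) → 6
  (R ⋈[b=f] σ[e<8](T)) → 3
  ρ[g/h]((R ⋈[b=f] σ[e<8](T))) → 3

== RESULT ==
g | b | d | f | e
2 | 5 | 1 | 5 | 1
5 | 3 | 3 | 3 | 4
9 | 4 | 7 | 4 | 4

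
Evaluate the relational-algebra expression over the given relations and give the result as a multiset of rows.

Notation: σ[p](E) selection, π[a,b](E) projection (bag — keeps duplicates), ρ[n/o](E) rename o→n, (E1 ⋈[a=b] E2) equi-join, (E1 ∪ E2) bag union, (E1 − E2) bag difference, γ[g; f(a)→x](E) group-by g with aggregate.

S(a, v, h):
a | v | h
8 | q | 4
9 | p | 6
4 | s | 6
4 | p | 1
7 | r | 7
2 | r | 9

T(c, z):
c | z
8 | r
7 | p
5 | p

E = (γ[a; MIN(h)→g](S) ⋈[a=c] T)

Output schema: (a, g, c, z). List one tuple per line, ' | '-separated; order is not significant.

Per-node cardinality:
  S → 6
  γ[a; MIN(h)→g](S) → 5
  T → 3
  (γ[a; MIN(h)→g](S) ⋈[a=c] T) → 2

== RESULT ==
a | g | c | z
7 | 7 | 7 | p
8 | 4 | 8 | r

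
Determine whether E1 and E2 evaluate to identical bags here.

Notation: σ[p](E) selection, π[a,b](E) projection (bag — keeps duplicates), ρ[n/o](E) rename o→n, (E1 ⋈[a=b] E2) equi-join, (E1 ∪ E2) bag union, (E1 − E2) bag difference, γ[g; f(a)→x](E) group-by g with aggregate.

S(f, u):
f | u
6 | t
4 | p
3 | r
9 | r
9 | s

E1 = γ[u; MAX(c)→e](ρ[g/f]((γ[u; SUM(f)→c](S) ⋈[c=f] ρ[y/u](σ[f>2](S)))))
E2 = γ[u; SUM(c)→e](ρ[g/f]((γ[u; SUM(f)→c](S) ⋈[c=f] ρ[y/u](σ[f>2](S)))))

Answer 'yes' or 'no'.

E1 stepwise |·|:
  S → 5
  γ[u; SUM(f)→c](S) → 4
  S → 5
  σ[f>2](S) → 5
  ρ[y/u](σ[f>2](S)) → 5
  (γ[u; SUM(f)→c](S) ⋈[c=f] ρ[y/u](σ[f>2](S))) → 4
  ρ[g/f]((γ[u; SUM(f)→c](S) ⋈[c=f] ρ[y/u](σ[f>2](S)))) → 4
  γ[u; MAX(c)→e](ρ[g/f]((γ[u; SUM(f)→c](S) ⋈[c=f] ρ[y/u](σ[f>2](S))))) → 3
E2 stepwise |·|:
  S → 5
  γ[u; SUM(f)→c](S) → 4
  S → 5
  σ[f>2](S) → 5
  ρ[y/u](σ[f>2](S)) → 5
  (γ[u; SUM(f)→c](S) ⋈[c=f] ρ[y/u](σ[f>2](S))) → 4
  ρ[g/f]((γ[u; SUM(f)→c](S) ⋈[c=f] ρ[y/u](σ[f>2](S)))) → 4
  γ[u; SUM(c)→e](ρ[g/f]((γ[u; SUM(f)→c](S) ⋈[c=f] ρ[y/u](σ[f>2](S))))) → 3

E1 result:
u | e
p | 4
s | 9
t | 6
E2 result:
u | e
p | 4
s | 18
t | 6
Witness: ('s', 9) appears 1× in E1 but 0× in E2.

no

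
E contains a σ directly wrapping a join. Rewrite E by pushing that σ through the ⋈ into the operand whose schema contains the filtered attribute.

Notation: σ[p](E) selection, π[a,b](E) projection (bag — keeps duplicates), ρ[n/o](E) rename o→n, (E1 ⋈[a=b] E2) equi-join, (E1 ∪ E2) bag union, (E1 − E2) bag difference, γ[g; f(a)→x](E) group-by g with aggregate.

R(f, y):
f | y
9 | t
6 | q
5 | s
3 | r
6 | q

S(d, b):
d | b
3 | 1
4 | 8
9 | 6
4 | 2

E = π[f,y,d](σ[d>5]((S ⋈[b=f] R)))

σ filters on d, owned by the left side.
E' = π[f,y,d]((σ[d>5](S) ⋈[b=f] R))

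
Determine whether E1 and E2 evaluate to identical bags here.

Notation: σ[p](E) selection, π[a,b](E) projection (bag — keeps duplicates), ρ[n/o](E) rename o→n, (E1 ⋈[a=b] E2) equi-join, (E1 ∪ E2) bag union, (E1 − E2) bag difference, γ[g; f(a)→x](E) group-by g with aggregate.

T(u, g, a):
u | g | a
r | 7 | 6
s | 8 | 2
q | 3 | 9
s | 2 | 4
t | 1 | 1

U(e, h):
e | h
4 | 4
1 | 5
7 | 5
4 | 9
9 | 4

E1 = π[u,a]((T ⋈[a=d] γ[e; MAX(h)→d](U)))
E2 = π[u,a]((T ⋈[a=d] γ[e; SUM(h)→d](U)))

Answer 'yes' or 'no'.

E1 row counts bottom-up:
  T → 5
  U → 5
  γ[e; MAX(h)→d](U) → 4
  (T ⋈[a=d] γ[e; MAX(h)→d](U)) → 2
  π[u,a]((T ⋈[a=d] γ[e; MAX(h)→d](U))) → 2
E2 row counts bottom-up:
  T → 5
  U → 5
  γ[e; SUM(h)→d](U) → 4
  (T ⋈[a=d] γ[e; SUM(h)→d](U)) → 1
  π[u,a]((T ⋈[a=d] γ[e; SUM(h)→d](U))) → 1

E1 result:
u | a
q | 9
s | 4
E2 result:
u | a
s | 4
Witness: ('q', 9) appears 1× in E1 but 0× in E2.

no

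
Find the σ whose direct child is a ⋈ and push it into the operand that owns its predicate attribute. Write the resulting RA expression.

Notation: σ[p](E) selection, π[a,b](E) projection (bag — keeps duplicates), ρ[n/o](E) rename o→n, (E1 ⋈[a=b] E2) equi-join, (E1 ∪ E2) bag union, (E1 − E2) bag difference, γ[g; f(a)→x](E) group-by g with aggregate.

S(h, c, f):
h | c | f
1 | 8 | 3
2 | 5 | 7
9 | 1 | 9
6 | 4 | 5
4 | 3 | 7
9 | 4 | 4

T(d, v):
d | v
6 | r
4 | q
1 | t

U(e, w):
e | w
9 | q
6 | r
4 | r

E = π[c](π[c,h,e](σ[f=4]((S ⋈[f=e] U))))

σ filters on f, owned by the left side.
E' = π[c](π[c,h,e]((σ[f=4](S) ⋈[f=e] U)))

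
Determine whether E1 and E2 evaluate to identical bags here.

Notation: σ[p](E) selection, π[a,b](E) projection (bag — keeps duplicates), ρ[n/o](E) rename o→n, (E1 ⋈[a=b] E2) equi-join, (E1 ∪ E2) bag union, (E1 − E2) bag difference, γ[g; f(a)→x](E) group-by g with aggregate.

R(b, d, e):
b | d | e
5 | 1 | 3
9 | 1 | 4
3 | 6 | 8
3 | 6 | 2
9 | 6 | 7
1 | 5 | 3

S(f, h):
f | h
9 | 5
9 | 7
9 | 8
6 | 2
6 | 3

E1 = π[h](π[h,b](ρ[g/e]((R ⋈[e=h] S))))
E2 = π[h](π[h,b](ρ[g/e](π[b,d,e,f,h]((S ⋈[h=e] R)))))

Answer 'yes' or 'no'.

E1 row counts bottom-up:
  R → 6
  S → 5
  (R ⋈[e=h] S) → 5
  ρ[g/e]((R ⋈[e=h] S)) → 5
  π[h,b](ρ[g/e]((R ⋈[e=h] S))) → 5
  π[h](π[h,b](ρ[g/e]((R ⋈[e=h] S)))) → 5
E2 row counts bottom-up:
  S → 5
  R → 6
  (S ⋈[h=e] R) → 5
  π[b,d,e,f,h]((S ⋈[h=e] R)) → 5
  ρ[g/e](π[b,d,e,f,h]((S ⋈[h=e] R))) → 5
  π[h,b](ρ[g/e](π[b,d,e,f,h]((S ⋈[h=e] R)))) → 5
  π[h](π[h,b](ρ[g/e](π[b,d,e,f,h]((S ⋈[h=e] R))))) → 5

E1 and E2 produce the same multiset:
h
2
3
3
7
8

yes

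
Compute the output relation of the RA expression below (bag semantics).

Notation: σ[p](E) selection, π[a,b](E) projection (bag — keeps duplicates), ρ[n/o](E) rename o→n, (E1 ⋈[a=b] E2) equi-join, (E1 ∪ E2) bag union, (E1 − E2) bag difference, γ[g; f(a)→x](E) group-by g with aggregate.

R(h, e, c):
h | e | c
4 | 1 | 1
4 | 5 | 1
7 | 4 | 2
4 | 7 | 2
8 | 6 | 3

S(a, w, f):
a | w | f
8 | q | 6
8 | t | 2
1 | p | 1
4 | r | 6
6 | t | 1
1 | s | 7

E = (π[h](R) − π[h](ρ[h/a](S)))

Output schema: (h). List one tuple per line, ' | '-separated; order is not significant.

Row counts bottom-up:
  R → 5
  π[h](R) → 5
  S → 6
  ρ[h/a](S) → 6
  π[h](ρ[h/a](S)) → 6
  (π[h](R) − π[h](ρ[h/a](S))) → 3

== RESULT ==
h
4
4
7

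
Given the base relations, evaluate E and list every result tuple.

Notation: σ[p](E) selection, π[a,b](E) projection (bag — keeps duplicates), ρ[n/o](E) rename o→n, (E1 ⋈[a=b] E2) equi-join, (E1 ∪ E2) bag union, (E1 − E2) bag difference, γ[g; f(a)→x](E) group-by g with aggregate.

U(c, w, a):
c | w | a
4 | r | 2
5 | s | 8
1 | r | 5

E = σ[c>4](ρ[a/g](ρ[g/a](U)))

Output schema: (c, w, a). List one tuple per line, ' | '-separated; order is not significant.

Per-node cardinality:
  U → 3
  ρ[g/a](U) → 3
  ρ[a/g](ρ[g/a](U)) → 3
  σ[c>4](ρ[a/g](ρ[g/a](U))) → 1

== RESULT ==
c | w | a
5 | s | 8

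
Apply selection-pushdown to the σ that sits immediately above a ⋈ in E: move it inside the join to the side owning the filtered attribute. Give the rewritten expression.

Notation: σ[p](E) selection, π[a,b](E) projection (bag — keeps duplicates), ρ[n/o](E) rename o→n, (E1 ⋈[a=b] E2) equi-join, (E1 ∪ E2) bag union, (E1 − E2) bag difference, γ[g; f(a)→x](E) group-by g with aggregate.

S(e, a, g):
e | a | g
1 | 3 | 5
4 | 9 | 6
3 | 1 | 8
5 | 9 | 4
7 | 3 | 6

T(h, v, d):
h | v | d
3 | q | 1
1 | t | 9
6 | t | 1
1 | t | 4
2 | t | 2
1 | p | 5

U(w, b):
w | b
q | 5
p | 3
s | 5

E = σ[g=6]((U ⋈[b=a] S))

σ filters on g, owned by the right side.
E' = (U ⋈[b=a] σ[g=6](S))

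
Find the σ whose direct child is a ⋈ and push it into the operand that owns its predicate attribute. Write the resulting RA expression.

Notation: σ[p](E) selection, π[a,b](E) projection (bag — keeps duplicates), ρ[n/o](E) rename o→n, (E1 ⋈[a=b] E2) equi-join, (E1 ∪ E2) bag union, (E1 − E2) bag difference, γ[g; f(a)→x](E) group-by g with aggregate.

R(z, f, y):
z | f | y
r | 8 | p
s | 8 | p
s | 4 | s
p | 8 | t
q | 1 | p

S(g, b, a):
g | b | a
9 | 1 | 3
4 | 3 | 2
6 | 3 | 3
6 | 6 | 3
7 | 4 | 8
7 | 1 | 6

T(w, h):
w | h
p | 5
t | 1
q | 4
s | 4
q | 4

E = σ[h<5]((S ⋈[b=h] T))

σ filters on h, owned by the right side.
E' = (S ⋈[b=h] σ[h<5](T))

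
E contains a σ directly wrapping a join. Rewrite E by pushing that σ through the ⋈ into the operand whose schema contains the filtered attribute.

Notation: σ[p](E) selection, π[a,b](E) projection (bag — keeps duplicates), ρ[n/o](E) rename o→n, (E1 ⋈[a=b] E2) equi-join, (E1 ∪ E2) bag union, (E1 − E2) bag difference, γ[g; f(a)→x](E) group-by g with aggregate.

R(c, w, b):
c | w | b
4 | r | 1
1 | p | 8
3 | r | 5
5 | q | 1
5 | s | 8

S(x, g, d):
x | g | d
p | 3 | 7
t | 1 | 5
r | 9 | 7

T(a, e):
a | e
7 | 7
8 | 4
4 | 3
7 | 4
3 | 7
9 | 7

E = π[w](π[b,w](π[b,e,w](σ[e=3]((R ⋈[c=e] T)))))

σ filters on e, owned by the right side.
E' = π[w](π[b,w](π[b,e,w]((R ⋈[c=e] σ[e=3](T)))))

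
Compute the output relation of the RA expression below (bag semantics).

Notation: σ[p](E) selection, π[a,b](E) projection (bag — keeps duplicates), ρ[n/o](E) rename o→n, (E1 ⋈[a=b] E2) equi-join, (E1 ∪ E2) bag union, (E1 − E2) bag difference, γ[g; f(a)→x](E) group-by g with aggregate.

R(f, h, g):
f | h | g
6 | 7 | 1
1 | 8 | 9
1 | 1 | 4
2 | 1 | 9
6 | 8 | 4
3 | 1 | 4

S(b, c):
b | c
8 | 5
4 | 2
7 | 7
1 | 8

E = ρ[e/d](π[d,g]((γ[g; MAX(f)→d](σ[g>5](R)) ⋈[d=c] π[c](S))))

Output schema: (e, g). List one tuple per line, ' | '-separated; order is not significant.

Subexpression sizes:
  R → 6
  σ[g>5](R) → 2
  γ[g; MAX(f)→d](σ[g>5](R)) → 1
  S → 4
  π[c](S) → 4
  (γ[g; MAX(f)→d](σ[g>5](R)) ⋈[d=c] π[c](S)) → 1
  π[d,g]((γ[g; MAX(f)→d](σ[g>5](R)) ⋈[d=c] π[c](S))) → 1
  ρ[e/d](π[d,g]((γ[g; MAX(f)→d](σ[g>5](R)) ⋈[d=c] π[c](S)))) → 1

== RESULT ==
e | g
2 | 9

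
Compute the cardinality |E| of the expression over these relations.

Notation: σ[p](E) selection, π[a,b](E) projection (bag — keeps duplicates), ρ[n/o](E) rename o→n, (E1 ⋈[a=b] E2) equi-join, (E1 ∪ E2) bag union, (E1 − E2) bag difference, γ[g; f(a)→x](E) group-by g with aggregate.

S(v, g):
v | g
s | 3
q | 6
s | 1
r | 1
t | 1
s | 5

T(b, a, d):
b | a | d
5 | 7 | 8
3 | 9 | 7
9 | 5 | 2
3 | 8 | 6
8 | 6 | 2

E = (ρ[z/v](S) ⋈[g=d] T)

Row counts bottom-up:
  S → 6
  ρ[z/v](S) → 6
  T → 5
  (ρ[z/v](S) ⋈[g=d] T) → 1

|E| = 1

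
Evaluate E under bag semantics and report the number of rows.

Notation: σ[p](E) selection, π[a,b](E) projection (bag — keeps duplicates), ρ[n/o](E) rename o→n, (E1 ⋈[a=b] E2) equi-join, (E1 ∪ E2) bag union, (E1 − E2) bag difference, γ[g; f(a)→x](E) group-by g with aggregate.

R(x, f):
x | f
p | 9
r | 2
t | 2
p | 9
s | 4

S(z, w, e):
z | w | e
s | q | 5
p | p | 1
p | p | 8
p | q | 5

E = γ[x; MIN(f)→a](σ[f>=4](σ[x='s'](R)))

Per-node cardinality:
  R → 5
  σ[x='s'](R) → 1
  σ[f>=4](σ[x='s'](R)) → 1
  γ[x; MIN(f)→a](σ[f>=4](σ[x='s'](R))) → 1

|E| = 1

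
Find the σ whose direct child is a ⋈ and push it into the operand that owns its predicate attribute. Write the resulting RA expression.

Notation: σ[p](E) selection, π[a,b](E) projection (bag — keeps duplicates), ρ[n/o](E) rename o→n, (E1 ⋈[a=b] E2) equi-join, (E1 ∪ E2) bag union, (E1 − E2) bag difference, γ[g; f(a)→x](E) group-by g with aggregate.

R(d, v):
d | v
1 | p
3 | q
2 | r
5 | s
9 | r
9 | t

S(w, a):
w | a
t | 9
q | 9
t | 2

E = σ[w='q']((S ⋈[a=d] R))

σ filters on w, owned by the left side.
E' = (σ[w='q'](S) ⋈[a=d] R)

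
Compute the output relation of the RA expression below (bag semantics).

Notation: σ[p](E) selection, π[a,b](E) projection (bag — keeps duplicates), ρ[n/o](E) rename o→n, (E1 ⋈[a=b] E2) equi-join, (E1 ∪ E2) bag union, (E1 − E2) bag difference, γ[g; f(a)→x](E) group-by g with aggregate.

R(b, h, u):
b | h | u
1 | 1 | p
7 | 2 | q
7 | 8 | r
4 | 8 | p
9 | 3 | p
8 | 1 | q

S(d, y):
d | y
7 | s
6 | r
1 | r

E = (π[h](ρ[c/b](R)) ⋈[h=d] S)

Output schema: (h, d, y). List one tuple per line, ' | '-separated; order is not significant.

Stepwise |·|:
  R → 6
  ρ[c/b](R) → 6
  π[h](ρ[c/b](R)) → 6
  S → 3
  (π[h](ρ[c/b](R)) ⋈[h=d] S) → 2

== RESULT ==
h | d | y
1 | 1 | r
1 | 1 | r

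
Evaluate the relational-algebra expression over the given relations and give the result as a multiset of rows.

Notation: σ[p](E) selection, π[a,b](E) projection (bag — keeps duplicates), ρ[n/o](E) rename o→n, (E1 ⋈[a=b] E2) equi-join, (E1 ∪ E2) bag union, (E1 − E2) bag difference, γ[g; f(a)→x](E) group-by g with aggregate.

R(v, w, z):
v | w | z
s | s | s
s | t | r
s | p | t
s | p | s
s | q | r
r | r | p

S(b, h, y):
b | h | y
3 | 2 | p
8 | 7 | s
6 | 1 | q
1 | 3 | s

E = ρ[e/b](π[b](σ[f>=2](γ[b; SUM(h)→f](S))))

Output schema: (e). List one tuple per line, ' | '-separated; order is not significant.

Stepwise |·|:
  S → 4
  γ[b; SUM(h)→f](S) → 4
  σ[f>=2](γ[b; SUM(h)→f](S)) → 3
  π[b](σ[f>=2](γ[b; SUM(h)→f](S))) → 3
  ρ[e/b](π[b](σ[f>=2](γ[b; SUM(h)→f](S)))) → 3

== RESULT ==
e
1
3
8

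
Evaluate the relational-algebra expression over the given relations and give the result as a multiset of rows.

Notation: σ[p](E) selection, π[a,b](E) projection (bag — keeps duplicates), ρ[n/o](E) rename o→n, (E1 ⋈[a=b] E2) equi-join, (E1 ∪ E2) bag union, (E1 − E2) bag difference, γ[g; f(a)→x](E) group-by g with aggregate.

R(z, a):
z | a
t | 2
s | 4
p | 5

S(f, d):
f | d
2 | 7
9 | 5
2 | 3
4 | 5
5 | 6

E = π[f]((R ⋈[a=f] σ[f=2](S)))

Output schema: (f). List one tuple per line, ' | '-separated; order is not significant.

Row counts bottom-up:
  R → 3
  S → 5
  σ[f=2](S) → 2
  (R ⋈[a=f] σ[f=2](S)) → 2
  π[f]((R ⋈[a=f] σ[f=2](S))) → 2

== RESULT ==
f
2
2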